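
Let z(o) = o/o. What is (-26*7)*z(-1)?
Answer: -182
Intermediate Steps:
z(o) = 1
(-26*7)*z(-1) = -26*7*1 = -182*1 = -182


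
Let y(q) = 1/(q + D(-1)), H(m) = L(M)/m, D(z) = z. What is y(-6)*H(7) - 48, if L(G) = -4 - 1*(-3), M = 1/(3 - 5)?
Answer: -2351/49 ≈ -47.980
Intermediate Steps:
M = -½ (M = 1/(-2) = -½ ≈ -0.50000)
L(G) = -1 (L(G) = -4 + 3 = -1)
H(m) = -1/m
y(q) = 1/(-1 + q) (y(q) = 1/(q - 1) = 1/(-1 + q))
y(-6)*H(7) - 48 = (-1/7)/(-1 - 6) - 48 = (-1*⅐)/(-7) - 48 = -⅐*(-⅐) - 48 = 1/49 - 48 = -2351/49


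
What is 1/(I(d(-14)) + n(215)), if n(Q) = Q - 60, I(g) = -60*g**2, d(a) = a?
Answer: -1/11605 ≈ -8.6170e-5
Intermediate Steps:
n(Q) = -60 + Q
1/(I(d(-14)) + n(215)) = 1/(-60*(-14)**2 + (-60 + 215)) = 1/(-60*196 + 155) = 1/(-11760 + 155) = 1/(-11605) = -1/11605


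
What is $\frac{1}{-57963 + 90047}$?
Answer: $\frac{1}{32084} \approx 3.1168 \cdot 10^{-5}$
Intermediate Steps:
$\frac{1}{-57963 + 90047} = \frac{1}{32084}$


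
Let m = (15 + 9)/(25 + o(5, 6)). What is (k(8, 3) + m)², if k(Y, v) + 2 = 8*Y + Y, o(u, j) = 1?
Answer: 850084/169 ≈ 5030.1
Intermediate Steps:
k(Y, v) = -2 + 9*Y (k(Y, v) = -2 + (8*Y + Y) = -2 + 9*Y)
m = 12/13 (m = (15 + 9)/(25 + 1) = 24/26 = 24*(1/26) = 12/13 ≈ 0.92308)
(k(8, 3) + m)² = ((-2 + 9*8) + 12/13)² = ((-2 + 72) + 12/13)² = (70 + 12/13)² = (922/13)² = 850084/169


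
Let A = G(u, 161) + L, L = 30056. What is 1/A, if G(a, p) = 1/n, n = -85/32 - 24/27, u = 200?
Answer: 1021/30686888 ≈ 3.3272e-5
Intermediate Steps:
n = -1021/288 (n = -85*1/32 - 24*1/27 = -85/32 - 8/9 = -1021/288 ≈ -3.5451)
G(a, p) = -288/1021 (G(a, p) = 1/(-1021/288) = -288/1021)
A = 30686888/1021 (A = -288/1021 + 30056 = 30686888/1021 ≈ 30056.)
1/A = 1/(30686888/1021) = 1021/30686888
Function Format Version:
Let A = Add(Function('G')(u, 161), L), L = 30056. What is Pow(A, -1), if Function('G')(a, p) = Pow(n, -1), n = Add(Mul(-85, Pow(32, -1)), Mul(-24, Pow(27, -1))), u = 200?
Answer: Rational(1021, 30686888) ≈ 3.3272e-5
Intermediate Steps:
n = Rational(-1021, 288) (n = Add(Mul(-85, Rational(1, 32)), Mul(-24, Rational(1, 27))) = Add(Rational(-85, 32), Rational(-8, 9)) = Rational(-1021, 288) ≈ -3.5451)
Function('G')(a, p) = Rational(-288, 1021) (Function('G')(a, p) = Pow(Rational(-1021, 288), -1) = Rational(-288, 1021))
A = Rational(30686888, 1021) (A = Add(Rational(-288, 1021), 30056) = Rational(30686888, 1021) ≈ 30056.)
Pow(A, -1) = Pow(Rational(30686888, 1021), -1) = Rational(1021, 30686888)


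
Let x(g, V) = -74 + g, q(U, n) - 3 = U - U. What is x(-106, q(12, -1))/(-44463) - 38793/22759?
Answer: -573585513/337311139 ≈ -1.7005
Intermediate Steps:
q(U, n) = 3 (q(U, n) = 3 + (U - U) = 3 + 0 = 3)
x(-106, q(12, -1))/(-44463) - 38793/22759 = (-74 - 106)/(-44463) - 38793/22759 = -180*(-1/44463) - 38793*1/22759 = 60/14821 - 38793/22759 = -573585513/337311139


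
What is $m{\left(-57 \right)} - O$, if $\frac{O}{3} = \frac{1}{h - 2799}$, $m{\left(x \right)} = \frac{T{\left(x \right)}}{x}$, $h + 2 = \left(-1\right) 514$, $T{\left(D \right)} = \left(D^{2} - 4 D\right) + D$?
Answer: $- \frac{66299}{1105} \approx -59.999$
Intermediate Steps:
$T{\left(D \right)} = D^{2} - 3 D$
$h = -516$ ($h = -2 - 514 = -516$)
$m{\left(x \right)} = -3 + x$ ($m{\left(x \right)} = \frac{x \left(-3 + x\right)}{x} = -3 + x$)
$O = - \frac{1}{1105}$ ($O = \frac{3}{-516 - 2799} = \frac{3}{-3315} = 3 \left(- \frac{1}{3315}\right) = - \frac{1}{1105} \approx -0.00090498$)
$m{\left(-57 \right)} - O = \left(-3 - 57\right) - - \frac{1}{1105} = -60 + \frac{1}{1105} = - \frac{66299}{1105}$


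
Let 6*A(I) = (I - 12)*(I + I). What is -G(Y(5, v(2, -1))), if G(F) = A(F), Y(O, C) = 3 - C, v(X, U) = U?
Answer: 32/3 ≈ 10.667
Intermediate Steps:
A(I) = I*(-12 + I)/3 (A(I) = ((I - 12)*(I + I))/6 = ((-12 + I)*(2*I))/6 = (2*I*(-12 + I))/6 = I*(-12 + I)/3)
G(F) = F*(-12 + F)/3
-G(Y(5, v(2, -1))) = -(3 - 1*(-1))*(-12 + (3 - 1*(-1)))/3 = -(3 + 1)*(-12 + (3 + 1))/3 = -4*(-12 + 4)/3 = -4*(-8)/3 = -1*(-32/3) = 32/3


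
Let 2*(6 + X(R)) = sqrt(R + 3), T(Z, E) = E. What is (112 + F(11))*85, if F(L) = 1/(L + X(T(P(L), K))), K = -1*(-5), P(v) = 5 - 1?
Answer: 219385/23 - 85*sqrt(2)/23 ≈ 9533.3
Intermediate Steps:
P(v) = 4
K = 5
X(R) = -6 + sqrt(3 + R)/2 (X(R) = -6 + sqrt(R + 3)/2 = -6 + sqrt(3 + R)/2)
F(L) = 1/(-6 + L + sqrt(2)) (F(L) = 1/(L + (-6 + sqrt(3 + 5)/2)) = 1/(L + (-6 + sqrt(8)/2)) = 1/(L + (-6 + (2*sqrt(2))/2)) = 1/(L + (-6 + sqrt(2))) = 1/(-6 + L + sqrt(2)))
(112 + F(11))*85 = (112 + 1/(-6 + 11 + sqrt(2)))*85 = (112 + 1/(5 + sqrt(2)))*85 = 9520 + 85/(5 + sqrt(2))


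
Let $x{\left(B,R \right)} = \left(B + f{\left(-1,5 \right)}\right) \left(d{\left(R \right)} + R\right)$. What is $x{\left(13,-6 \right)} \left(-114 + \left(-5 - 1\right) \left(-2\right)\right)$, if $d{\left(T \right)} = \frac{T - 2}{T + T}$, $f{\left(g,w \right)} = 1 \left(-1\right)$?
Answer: $6528$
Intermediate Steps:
$f{\left(g,w \right)} = -1$
$d{\left(T \right)} = \frac{-2 + T}{2 T}$
$x{\left(B,R \right)} = \left(-1 + B\right) \left(R + \frac{-2 + R}{2 R}\right)$ ($x{\left(B,R \right)} = \left(B - 1\right) \left(\frac{-2 + R}{2 R} + R\right) = \left(-1 + B\right) \left(R + \frac{-2 + R}{2 R}\right)$)
$x{\left(13,-6 \right)} \left(-114 + \left(-5 - 1\right) \left(-2\right)\right) = \left(- \frac{1}{2} + \frac{1}{-6} + \frac{1}{2} \cdot 13 - -6 + 13 \left(-6\right) - \frac{13}{-6}\right) \left(-114 + \left(-5 - 1\right) \left(-2\right)\right) = \left(- \frac{1}{2} - \frac{1}{6} + \frac{13}{2} + 6 - 78 - 13 \left(- \frac{1}{6}\right)\right) \left(-114 - -12\right) = \left(- \frac{1}{2} - \frac{1}{6} + \frac{13}{2} + 6 - 78 + \frac{13}{6}\right) \left(-114 + 12\right) = \left(-64\right) \left(-102\right) = 6528$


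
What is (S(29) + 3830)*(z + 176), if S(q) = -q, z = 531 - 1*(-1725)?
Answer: 9244032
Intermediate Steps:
z = 2256 (z = 531 + 1725 = 2256)
(S(29) + 3830)*(z + 176) = (-1*29 + 3830)*(2256 + 176) = (-29 + 3830)*2432 = 3801*2432 = 9244032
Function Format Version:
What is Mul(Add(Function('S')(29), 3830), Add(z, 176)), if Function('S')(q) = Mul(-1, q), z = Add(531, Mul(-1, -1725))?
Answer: 9244032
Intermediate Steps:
z = 2256 (z = Add(531, 1725) = 2256)
Mul(Add(Function('S')(29), 3830), Add(z, 176)) = Mul(Add(Mul(-1, 29), 3830), Add(2256, 176)) = Mul(Add(-29, 3830), 2432) = Mul(3801, 2432) = 9244032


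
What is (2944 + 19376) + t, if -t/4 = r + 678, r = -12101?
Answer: 68012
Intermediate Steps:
t = 45692 (t = -4*(-12101 + 678) = -4*(-11423) = 45692)
(2944 + 19376) + t = (2944 + 19376) + 45692 = 22320 + 45692 = 68012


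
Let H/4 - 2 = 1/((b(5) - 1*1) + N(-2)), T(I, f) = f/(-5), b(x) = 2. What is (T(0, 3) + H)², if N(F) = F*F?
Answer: 1681/25 ≈ 67.240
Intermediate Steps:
N(F) = F²
T(I, f) = -f/5 (T(I, f) = f*(-⅕) = -f/5)
H = 44/5 (H = 8 + 4/((2 - 1*1) + (-2)²) = 8 + 4/((2 - 1) + 4) = 8 + 4/(1 + 4) = 8 + 4/5 = 8 + 4*(⅕) = 8 + ⅘ = 44/5 ≈ 8.8000)
(T(0, 3) + H)² = (-⅕*3 + 44/5)² = (-⅗ + 44/5)² = (41/5)² = 1681/25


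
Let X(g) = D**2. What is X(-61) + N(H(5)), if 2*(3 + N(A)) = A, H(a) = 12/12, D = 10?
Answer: 195/2 ≈ 97.500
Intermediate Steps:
H(a) = 1 (H(a) = 12*(1/12) = 1)
X(g) = 100 (X(g) = 10**2 = 100)
N(A) = -3 + A/2
X(-61) + N(H(5)) = 100 + (-3 + (1/2)*1) = 100 + (-3 + 1/2) = 100 - 5/2 = 195/2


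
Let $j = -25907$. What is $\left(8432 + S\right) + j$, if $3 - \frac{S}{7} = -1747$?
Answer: $-5225$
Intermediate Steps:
$S = 12250$ ($S = 21 - -12229 = 21 + 12229 = 12250$)
$\left(8432 + S\right) + j = \left(8432 + 12250\right) - 25907 = 20682 - 25907 = -5225$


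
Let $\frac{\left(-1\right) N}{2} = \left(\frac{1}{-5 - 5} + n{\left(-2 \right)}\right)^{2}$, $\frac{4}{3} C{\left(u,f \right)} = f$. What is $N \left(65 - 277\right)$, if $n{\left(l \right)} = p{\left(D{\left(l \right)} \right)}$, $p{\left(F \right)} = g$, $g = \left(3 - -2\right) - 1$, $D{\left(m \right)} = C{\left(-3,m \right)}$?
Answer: $\frac{161226}{25} \approx 6449.0$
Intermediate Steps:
$C{\left(u,f \right)} = \frac{3 f}{4}$
$D{\left(m \right)} = \frac{3 m}{4}$
$g = 4$ ($g = \left(3 + 2\right) - 1 = 5 - 1 = 4$)
$p{\left(F \right)} = 4$
$n{\left(l \right)} = 4$
$N = - \frac{1521}{50}$ ($N = - 2 \left(\frac{1}{-5 - 5} + 4\right)^{2} = - 2 \left(\frac{1}{-10} + 4\right)^{2} = - 2 \left(- \frac{1}{10} + 4\right)^{2} = - 2 \left(\frac{39}{10}\right)^{2} = \left(-2\right) \frac{1521}{100} = - \frac{1521}{50} \approx -30.42$)
$N \left(65 - 277\right) = - \frac{1521 \left(65 - 277\right)}{50} = \left(- \frac{1521}{50}\right) \left(-212\right) = \frac{161226}{25}$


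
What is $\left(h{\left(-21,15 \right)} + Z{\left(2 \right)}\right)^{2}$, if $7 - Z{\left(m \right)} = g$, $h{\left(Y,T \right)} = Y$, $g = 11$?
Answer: $625$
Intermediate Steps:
$Z{\left(m \right)} = -4$ ($Z{\left(m \right)} = 7 - 11 = -4$)
$\left(h{\left(-21,15 \right)} + Z{\left(2 \right)}\right)^{2} = \left(-21 - 4\right)^{2} = \left(-25\right)^{2} = 625$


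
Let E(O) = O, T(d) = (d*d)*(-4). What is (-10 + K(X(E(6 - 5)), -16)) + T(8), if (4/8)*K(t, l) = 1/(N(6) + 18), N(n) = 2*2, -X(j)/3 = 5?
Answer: -2925/11 ≈ -265.91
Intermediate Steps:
T(d) = -4*d² (T(d) = d²*(-4) = -4*d²)
X(j) = -15 (X(j) = -3*5 = -15)
N(n) = 4
K(t, l) = 1/11 (K(t, l) = 2/(4 + 18) = 2/22 = 2*(1/22) = 1/11)
(-10 + K(X(E(6 - 5)), -16)) + T(8) = (-10 + 1/11) - 4*8² = -109/11 - 4*64 = -109/11 - 256 = -2925/11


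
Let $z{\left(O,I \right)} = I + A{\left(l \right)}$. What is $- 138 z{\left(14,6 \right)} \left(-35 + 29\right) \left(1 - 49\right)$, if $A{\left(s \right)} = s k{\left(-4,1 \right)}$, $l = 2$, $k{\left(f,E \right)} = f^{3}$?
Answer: $4848768$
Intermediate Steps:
$A{\left(s \right)} = - 64 s$ ($A{\left(s \right)} = s \left(-4\right)^{3} = s \left(-64\right) = - 64 s$)
$z{\left(O,I \right)} = -128 + I$ ($z{\left(O,I \right)} = I - 128 = -128 + I$)
$- 138 z{\left(14,6 \right)} \left(-35 + 29\right) \left(1 - 49\right) = - 138 \left(-128 + 6\right) \left(-35 + 29\right) \left(1 - 49\right) = \left(-138\right) \left(-122\right) \left(\left(-6\right) \left(-48\right)\right) = 16836 \cdot 288 = 4848768$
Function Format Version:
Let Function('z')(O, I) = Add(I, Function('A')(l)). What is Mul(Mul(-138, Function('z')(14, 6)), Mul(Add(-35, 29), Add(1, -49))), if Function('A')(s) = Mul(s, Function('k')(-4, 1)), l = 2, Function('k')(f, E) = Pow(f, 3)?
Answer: 4848768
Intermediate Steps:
Function('A')(s) = Mul(-64, s) (Function('A')(s) = Mul(s, Pow(-4, 3)) = Mul(s, -64) = Mul(-64, s))
Function('z')(O, I) = Add(-128, I) (Function('z')(O, I) = Add(I, Mul(-64, 2)) = Add(I, -128) = Add(-128, I))
Mul(Mul(-138, Function('z')(14, 6)), Mul(Add(-35, 29), Add(1, -49))) = Mul(Mul(-138, Add(-128, 6)), Mul(Add(-35, 29), Add(1, -49))) = Mul(Mul(-138, -122), Mul(-6, -48)) = Mul(16836, 288) = 4848768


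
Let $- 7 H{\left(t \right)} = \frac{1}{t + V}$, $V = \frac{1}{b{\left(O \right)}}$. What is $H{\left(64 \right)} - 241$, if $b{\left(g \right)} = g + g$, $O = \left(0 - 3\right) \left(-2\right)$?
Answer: $- \frac{1297315}{5383} \approx -241.0$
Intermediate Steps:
$O = 6$ ($O = \left(-3\right) \left(-2\right) = 6$)
$b{\left(g \right)} = 2 g$
$V = \frac{1}{12}$ ($V = \frac{1}{2 \cdot 6} = \frac{1}{12} \approx 0.083333$)
$H{\left(t \right)} = - \frac{1}{7 \left(\frac{1}{12} + t\right)}$ ($H{\left(t \right)} = - \frac{1}{7 \left(t + \frac{1}{12}\right)} = - \frac{1}{7 \left(\frac{1}{12} + t\right)}$)
$H{\left(64 \right)} - 241 = - \frac{12}{7 + 84 \cdot 64} - 241 = - \frac{12}{7 + 5376} - 241 = - \frac{12}{5383} - 241 = - \frac{1297315}{5383}$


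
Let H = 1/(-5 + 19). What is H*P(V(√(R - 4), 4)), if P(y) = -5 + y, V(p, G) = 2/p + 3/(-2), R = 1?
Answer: -13/28 - I*√3/21 ≈ -0.46429 - 0.082479*I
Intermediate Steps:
H = 1/14 ≈ 0.071429
V(p, G) = -3/2 + 2/p (V(p, G) = 2/p + 3*(-½) = 2/p - 3/2 = -3/2 + 2/p)
H*P(V(√(R - 4), 4)) = (-5 + (-3/2 + 2/(√(1 - 4))))/14 = (-5 + (-3/2 + 2/(√(-3))))/14 = (-5 + (-3/2 + 2/((I*√3))))/14 = (-5 + (-3/2 + 2*(-I*√3/3)))/14 = (-5 + (-3/2 - 2*I*√3/3))/14 = (-13/2 - 2*I*√3/3)/14 = -13/28 - I*√3/21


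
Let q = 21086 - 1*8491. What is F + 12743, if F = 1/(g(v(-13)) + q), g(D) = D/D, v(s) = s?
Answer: 160510829/12596 ≈ 12743.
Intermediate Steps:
q = 12595 (q = 21086 - 8491 = 12595)
g(D) = 1
F = 1/12596 (F = 1/(1 + 12595) = 1/12596 ≈ 7.9390e-5)
F + 12743 = 1/12596 + 12743 = 160510829/12596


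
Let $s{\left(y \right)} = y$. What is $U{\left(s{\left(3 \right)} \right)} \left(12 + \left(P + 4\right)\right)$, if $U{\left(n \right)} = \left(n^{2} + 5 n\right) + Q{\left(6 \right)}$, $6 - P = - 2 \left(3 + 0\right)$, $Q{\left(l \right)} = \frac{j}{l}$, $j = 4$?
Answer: $\frac{2072}{3} \approx 690.67$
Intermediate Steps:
$Q{\left(l \right)} = \frac{4}{l}$
$P = 12$ ($P = 6 - - 2 \left(3 + 0\right) = 6 - \left(-2\right) 3 = 6 - -6 = 6 + 6 = 12$)
$U{\left(n \right)} = \frac{2}{3} + n^{2} + 5 n$ ($U{\left(n \right)} = \left(n^{2} + 5 n\right) + \frac{4}{6} = \left(n^{2} + 5 n\right) + 4 \cdot \frac{1}{6} = \left(n^{2} + 5 n\right) + \frac{2}{3} = \frac{2}{3} + n^{2} + 5 n$)
$U{\left(s{\left(3 \right)} \right)} \left(12 + \left(P + 4\right)\right) = \left(\frac{2}{3} + 3^{2} + 5 \cdot 3\right) \left(12 + \left(12 + 4\right)\right) = \left(\frac{2}{3} + 9 + 15\right) \left(12 + 16\right) = \frac{74}{3} \cdot 28 = \frac{2072}{3}$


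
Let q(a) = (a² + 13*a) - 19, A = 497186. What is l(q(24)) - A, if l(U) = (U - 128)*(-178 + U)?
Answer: 14845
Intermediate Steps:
q(a) = -19 + a² + 13*a
l(U) = (-178 + U)*(-128 + U) (l(U) = (-128 + U)*(-178 + U) = (-178 + U)*(-128 + U))
l(q(24)) - A = (22784 + (-19 + 24² + 13*24)² - 306*(-19 + 24² + 13*24)) - 1*497186 = (22784 + (-19 + 576 + 312)² - 306*(-19 + 576 + 312)) - 497186 = (22784 + 869² - 306*869) - 497186 = (22784 + 755161 - 265914) - 497186 = 512031 - 497186 = 14845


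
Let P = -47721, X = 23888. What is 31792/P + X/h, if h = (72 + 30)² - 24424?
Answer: -396420772/167262105 ≈ -2.3701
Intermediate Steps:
h = -14020 (h = 102² - 24424 = 10404 - 24424 = -14020)
31792/P + X/h = 31792/(-47721) + 23888/(-14020) = 31792*(-1/47721) + 23888*(-1/14020) = -31792/47721 - 5972/3505 = -396420772/167262105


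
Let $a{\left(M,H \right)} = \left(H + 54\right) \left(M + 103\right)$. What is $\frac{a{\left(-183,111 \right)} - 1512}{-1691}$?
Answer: $\frac{14712}{1691} \approx 8.7002$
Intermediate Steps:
$a{\left(M,H \right)} = \left(54 + H\right) \left(103 + M\right)$
$\frac{a{\left(-183,111 \right)} - 1512}{-1691} = \frac{\left(5562 + 54 \left(-183\right) + 103 \cdot 111 + 111 \left(-183\right)\right) - 1512}{-1691} = \left(\left(5562 - 9882 + 11433 - 20313\right) - 1512\right) \left(- \frac{1}{1691}\right) = \left(-13200 - 1512\right) \left(- \frac{1}{1691}\right) = \left(-14712\right) \left(- \frac{1}{1691}\right) = \frac{14712}{1691}$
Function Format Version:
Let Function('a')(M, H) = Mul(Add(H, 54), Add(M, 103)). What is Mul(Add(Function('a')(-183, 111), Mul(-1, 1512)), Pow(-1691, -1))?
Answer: Rational(14712, 1691) ≈ 8.7002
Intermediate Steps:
Function('a')(M, H) = Mul(Add(54, H), Add(103, M))
Mul(Add(Function('a')(-183, 111), Mul(-1, 1512)), Pow(-1691, -1)) = Mul(Add(Add(5562, Mul(54, -183), Mul(103, 111), Mul(111, -183)), Mul(-1, 1512)), Pow(-1691, -1)) = Mul(Add(Add(5562, -9882, 11433, -20313), -1512), Rational(-1, 1691)) = Mul(Add(-13200, -1512), Rational(-1, 1691)) = Mul(-14712, Rational(-1, 1691)) = Rational(14712, 1691)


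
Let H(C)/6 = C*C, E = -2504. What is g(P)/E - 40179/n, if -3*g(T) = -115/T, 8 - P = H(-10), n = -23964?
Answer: 14890245623/8880866688 ≈ 1.6767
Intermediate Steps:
H(C) = 6*C² (H(C) = 6*(C*C) = 6*C²)
P = -592 (P = 8 - 6*(-10)² = 8 - 6*100 = 8 - 1*600 = 8 - 600 = -592)
g(T) = 115/(3*T) (g(T) = -(-115)/(3*T) = 115/(3*T))
g(P)/E - 40179/n = ((115/3)/(-592))/(-2504) - 40179/(-23964) = ((115/3)*(-1/592))*(-1/2504) - 40179*(-1/23964) = -115/1776*(-1/2504) + 13393/7988 = 115/4447104 + 13393/7988 = 14890245623/8880866688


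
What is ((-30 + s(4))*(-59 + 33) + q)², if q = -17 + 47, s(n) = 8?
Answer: 362404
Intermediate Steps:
q = 30
((-30 + s(4))*(-59 + 33) + q)² = ((-30 + 8)*(-59 + 33) + 30)² = (-22*(-26) + 30)² = (572 + 30)² = 602² = 362404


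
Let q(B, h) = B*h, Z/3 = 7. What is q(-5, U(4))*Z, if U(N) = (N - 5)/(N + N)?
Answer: 105/8 ≈ 13.125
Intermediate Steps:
Z = 21 (Z = 3*7 = 21)
U(N) = (-5 + N)/(2*N) (U(N) = (-5 + N)/((2*N)) = (-5 + N)*(1/(2*N)) = (-5 + N)/(2*N))
q(-5, U(4))*Z = -5*(-5 + 4)/(2*4)*21 = -5*(-1)/(2*4)*21 = -5*(-1/8)*21 = (5/8)*21 = 105/8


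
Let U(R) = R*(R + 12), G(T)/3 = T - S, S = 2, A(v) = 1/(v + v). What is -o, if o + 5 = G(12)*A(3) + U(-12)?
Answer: 0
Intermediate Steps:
A(v) = 1/(2*v)
G(T) = -6 + 3*T (G(T) = 3*(T - 1*2) = 3*(T - 2) = 3*(-2 + T) = -6 + 3*T)
U(R) = R*(12 + R)
o = 0 (o = -5 + ((-6 + 3*12)*((1/2)/3) - 12*(12 - 12)) = -5 + ((-6 + 36)*((1/2)*(1/3)) - 12*0) = -5 + (30*(1/6) + 0) = -5 + (5 + 0) = -5 + 5 = 0)
-o = -1*0 = 0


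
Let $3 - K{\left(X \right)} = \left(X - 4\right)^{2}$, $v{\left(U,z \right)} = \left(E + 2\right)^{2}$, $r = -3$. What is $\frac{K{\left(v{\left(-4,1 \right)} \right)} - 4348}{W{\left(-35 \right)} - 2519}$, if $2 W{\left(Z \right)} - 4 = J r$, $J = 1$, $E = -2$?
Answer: $\frac{8722}{5037} \approx 1.7316$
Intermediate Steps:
$v{\left(U,z \right)} = 0$ ($v{\left(U,z \right)} = \left(-2 + 2\right)^{2} = 0^{2} = 0$)
$W{\left(Z \right)} = \frac{1}{2}$ ($W{\left(Z \right)} = 2 + \frac{1 \left(-3\right)}{2} = 2 + \frac{1}{2} \left(-3\right) = 2 - \frac{3}{2} = \frac{1}{2}$)
$K{\left(X \right)} = 3 - \left(-4 + X\right)^{2}$ ($K{\left(X \right)} = 3 - \left(X - 4\right)^{2} = 3 - \left(-4 + X\right)^{2}$)
$\frac{K{\left(v{\left(-4,1 \right)} \right)} - 4348}{W{\left(-35 \right)} - 2519} = \frac{\left(3 - \left(-4 + 0\right)^{2}\right) - 4348}{\frac{1}{2} - 2519} = \frac{\left(3 - \left(-4\right)^{2}\right) - 4348}{- \frac{5037}{2}} = \left(\left(3 - 16\right) - 4348\right) \left(- \frac{2}{5037}\right) = \left(-13 - 4348\right) \left(- \frac{2}{5037}\right) = \left(-4361\right) \left(- \frac{2}{5037}\right) = \frac{8722}{5037}$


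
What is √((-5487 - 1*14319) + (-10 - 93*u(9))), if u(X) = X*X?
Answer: I*√27349 ≈ 165.38*I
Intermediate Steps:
u(X) = X²
√((-5487 - 1*14319) + (-10 - 93*u(9))) = √((-5487 - 1*14319) + (-10 - 93*9²)) = √((-5487 - 14319) + (-10 - 93*81)) = √(-19806 + (-10 - 7533)) = √(-19806 - 7543) = √(-27349) = I*√27349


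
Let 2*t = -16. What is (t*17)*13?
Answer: -1768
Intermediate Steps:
t = -8 (t = (½)*(-16) = -8)
(t*17)*13 = -8*17*13 = -136*13 = -1768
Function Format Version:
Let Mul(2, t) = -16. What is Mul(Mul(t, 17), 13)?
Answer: -1768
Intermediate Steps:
t = -8 (t = Mul(Rational(1, 2), -16) = -8)
Mul(Mul(t, 17), 13) = Mul(Mul(-8, 17), 13) = Mul(-136, 13) = -1768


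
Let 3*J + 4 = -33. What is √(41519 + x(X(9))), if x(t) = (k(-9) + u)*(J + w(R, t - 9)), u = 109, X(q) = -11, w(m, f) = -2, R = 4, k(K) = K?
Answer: √360771/3 ≈ 200.21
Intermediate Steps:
J = -37/3 (J = -4/3 + (⅓)*(-33) = -4/3 - 11 = -37/3 ≈ -12.333)
x(t) = -4300/3 (x(t) = (-9 + 109)*(-37/3 - 2) = 100*(-43/3) = -4300/3)
√(41519 + x(X(9))) = √(41519 - 4300/3) = √(120257/3) = √360771/3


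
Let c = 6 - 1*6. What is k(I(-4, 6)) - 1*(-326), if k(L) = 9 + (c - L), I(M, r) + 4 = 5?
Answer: 334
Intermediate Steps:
I(M, r) = 1 (I(M, r) = -4 + 5 = 1)
c = 0 (c = 6 - 6 = 0)
k(L) = 9 - L (k(L) = 9 + (0 - L) = 9 - L)
k(I(-4, 6)) - 1*(-326) = (9 - 1*1) - 1*(-326) = (9 - 1) + 326 = 8 + 326 = 334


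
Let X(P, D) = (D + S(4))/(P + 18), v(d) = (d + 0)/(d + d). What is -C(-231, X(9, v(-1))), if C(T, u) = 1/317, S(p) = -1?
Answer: -1/317 ≈ -0.0031546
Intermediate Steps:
v(d) = ½ (v(d) = d/((2*d)) = d*(1/(2*d)) = ½)
X(P, D) = (-1 + D)/(18 + P) (X(P, D) = (D - 1)/(P + 18) = (-1 + D)/(18 + P))
C(T, u) = 1/317
-C(-231, X(9, v(-1))) = -1*1/317 = -1/317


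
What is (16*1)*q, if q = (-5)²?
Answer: 400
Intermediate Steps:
q = 25
(16*1)*q = (16*1)*25 = 16*25 = 400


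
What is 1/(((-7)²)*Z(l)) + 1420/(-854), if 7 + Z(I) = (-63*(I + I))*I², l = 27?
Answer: -12325923111/7412914285 ≈ -1.6628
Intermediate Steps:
Z(I) = -7 - 126*I³ (Z(I) = -7 + (-63*(I + I))*I² = -7 + (-126*I)*I² = -7 - 126*I³)
1/(((-7)²)*Z(l)) + 1420/(-854) = 1/(((-7)²)*(-7 - 126*27³)) + 1420/(-854) = 1/(49*(-7 - 126*19683)) + 1420*(-1/854) = 1/(49*(-7 - 2480058)) - 710/427 = (1/49)/(-2480065) - 710/427 = (1/49)*(-1/2480065) - 710/427 = -1/121523185 - 710/427 = -12325923111/7412914285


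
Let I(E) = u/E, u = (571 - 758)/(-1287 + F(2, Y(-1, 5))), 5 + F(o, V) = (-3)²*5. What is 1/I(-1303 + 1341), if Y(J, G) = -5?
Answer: 47386/187 ≈ 253.40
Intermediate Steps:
F(o, V) = 40 (F(o, V) = -5 + (-3)²*5 = -5 + 9*5 = -5 + 45 = 40)
u = 187/1247 (u = (571 - 758)/(-1287 + 40) = -187/(-1247) = -187*(-1/1247) = 187/1247 ≈ 0.14996)
I(E) = 187/(1247*E)
1/I(-1303 + 1341) = 1/(187/(1247*(-1303 + 1341))) = 1/((187/1247)/38) = 1/((187/1247)*(1/38)) = 1/(187/47386) = 47386/187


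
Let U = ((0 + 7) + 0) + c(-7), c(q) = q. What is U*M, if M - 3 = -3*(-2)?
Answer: 0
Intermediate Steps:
M = 9 (M = 3 - 3*(-2) = 3 + 6 = 9)
U = 0 (U = ((0 + 7) + 0) - 7 = (7 + 0) - 7 = 7 - 7 = 0)
U*M = 0*9 = 0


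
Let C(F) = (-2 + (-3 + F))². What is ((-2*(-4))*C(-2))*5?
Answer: 1960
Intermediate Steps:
C(F) = (-5 + F)²
((-2*(-4))*C(-2))*5 = ((-2*(-4))*(-5 - 2)²)*5 = (8*(-7)²)*5 = (8*49)*5 = 392*5 = 1960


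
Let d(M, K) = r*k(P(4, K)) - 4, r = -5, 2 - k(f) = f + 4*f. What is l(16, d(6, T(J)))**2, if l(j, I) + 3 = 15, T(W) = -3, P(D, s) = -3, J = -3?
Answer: 144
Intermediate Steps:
k(f) = 2 - 5*f (k(f) = 2 - (f + 4*f) = 2 - 5*f)
d(M, K) = -89 (d(M, K) = -5*(2 - 5*(-3)) - 4 = -5*(2 + 15) - 4 = -5*17 - 4 = -85 - 4 = -89)
l(j, I) = 12 (l(j, I) = -3 + 15 = 12)
l(16, d(6, T(J)))**2 = 12**2 = 144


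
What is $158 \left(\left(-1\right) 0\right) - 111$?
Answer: $-111$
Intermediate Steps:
$158 \left(\left(-1\right) 0\right) - 111 = 158 \cdot 0 - 111 = 0 - 111 = -111$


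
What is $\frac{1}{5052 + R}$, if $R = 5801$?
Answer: $\frac{1}{10853} \approx 9.214 \cdot 10^{-5}$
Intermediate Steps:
$\frac{1}{5052 + R} = \frac{1}{5052 + 5801} = \frac{1}{10853}$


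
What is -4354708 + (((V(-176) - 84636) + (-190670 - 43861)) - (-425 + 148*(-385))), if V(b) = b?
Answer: -4616646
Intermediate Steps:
-4354708 + (((V(-176) - 84636) + (-190670 - 43861)) - (-425 + 148*(-385))) = -4354708 + (((-176 - 84636) + (-190670 - 43861)) - (-425 + 148*(-385))) = -4354708 + ((-84812 - 234531) - (-425 - 56980)) = -4354708 + (-319343 - 1*(-57405)) = -4354708 + (-319343 + 57405) = -4354708 - 261938 = -4616646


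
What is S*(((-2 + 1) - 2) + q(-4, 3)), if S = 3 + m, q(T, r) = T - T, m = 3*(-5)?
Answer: 36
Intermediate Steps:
m = -15
q(T, r) = 0
S = -12 (S = 3 - 15 = -12)
S*(((-2 + 1) - 2) + q(-4, 3)) = -12*(((-2 + 1) - 2) + 0) = -12*((-1 - 2) + 0) = -12*(-3 + 0) = -12*(-3) = 36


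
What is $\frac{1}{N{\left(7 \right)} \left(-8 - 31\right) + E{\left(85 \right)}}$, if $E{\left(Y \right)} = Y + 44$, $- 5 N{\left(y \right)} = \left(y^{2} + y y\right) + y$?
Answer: $\frac{1}{948} \approx 0.0010549$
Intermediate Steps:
$N{\left(y \right)} = - \frac{2 y^{2}}{5} - \frac{y}{5}$ ($N{\left(y \right)} = - \frac{\left(y^{2} + y y\right) + y}{5} = - \frac{\left(y^{2} + y^{2}\right) + y}{5} = - \frac{2 y^{2} + y}{5} = - \frac{y + 2 y^{2}}{5} = - \frac{2 y^{2}}{5} - \frac{y}{5}$)
$E{\left(Y \right)} = 44 + Y$
$\frac{1}{N{\left(7 \right)} \left(-8 - 31\right) + E{\left(85 \right)}} = \frac{1}{\left(- \frac{1}{5}\right) 7 \left(1 + 2 \cdot 7\right) \left(-8 - 31\right) + \left(44 + 85\right)} = \frac{1}{\left(- \frac{1}{5}\right) 7 \left(1 + 14\right) \left(-39\right) + 129} = \frac{1}{\left(- \frac{1}{5}\right) 7 \cdot 15 \left(-39\right) + 129} = \frac{1}{\left(-21\right) \left(-39\right) + 129} = \frac{1}{819 + 129} = \frac{1}{948}$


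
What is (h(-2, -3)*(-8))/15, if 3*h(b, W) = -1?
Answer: 8/45 ≈ 0.17778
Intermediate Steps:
h(b, W) = -⅓ (h(b, W) = (⅓)*(-1) = -⅓)
(h(-2, -3)*(-8))/15 = -⅓*(-8)/15 = (8/3)*(1/15) = 8/45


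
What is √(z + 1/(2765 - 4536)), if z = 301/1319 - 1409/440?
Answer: 3*I*√721402696894110/46718980 ≈ 1.7247*I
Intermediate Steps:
z = -1726031/580360 (z = 301*(1/1319) - 1409*1/440 = 301/1319 - 1409/440 = -1726031/580360 ≈ -2.9741)
√(z + 1/(2765 - 4536)) = √(-1726031/580360 + 1/(2765 - 4536)) = √(-1726031/580360 + 1/(-1771)) = √(-1726031/580360 - 1/1771) = √(-277943751/93437960) = 3*I*√721402696894110/46718980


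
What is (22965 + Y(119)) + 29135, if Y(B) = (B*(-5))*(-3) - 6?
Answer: 53879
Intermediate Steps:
Y(B) = -6 + 15*B (Y(B) = -5*B*(-3) - 6 = 15*B - 6 = -6 + 15*B)
(22965 + Y(119)) + 29135 = (22965 + (-6 + 15*119)) + 29135 = (22965 + (-6 + 1785)) + 29135 = (22965 + 1779) + 29135 = 24744 + 29135 = 53879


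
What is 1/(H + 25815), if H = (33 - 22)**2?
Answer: 1/25936 ≈ 3.8556e-5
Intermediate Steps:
H = 121 (H = 11**2 = 121)
1/(H + 25815) = 1/(121 + 25815) = 1/25936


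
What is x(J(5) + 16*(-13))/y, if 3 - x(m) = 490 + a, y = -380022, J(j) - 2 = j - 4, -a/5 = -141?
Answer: 596/190011 ≈ 0.0031367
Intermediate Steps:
a = 705 (a = -5*(-141) = 705)
J(j) = -2 + j (J(j) = 2 + (j - 4) = 2 + (-4 + j) = -2 + j)
x(m) = -1192 (x(m) = 3 - (490 + 705) = 3 - 1*1195 = 3 - 1195 = -1192)
x(J(5) + 16*(-13))/y = -1192/(-380022) = -1192*(-1/380022) = 596/190011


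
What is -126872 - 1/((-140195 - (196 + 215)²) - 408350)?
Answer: -91026346351/717466 ≈ -1.2687e+5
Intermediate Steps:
-126872 - 1/((-140195 - (196 + 215)²) - 408350) = -126872 - 1/((-140195 - 1*411²) - 408350) = -126872 - 1/((-140195 - 1*168921) - 408350) = -126872 - 1/((-140195 - 168921) - 408350) = -126872 - 1/(-309116 - 408350) = -126872 - 1/(-717466) = -126872 - 1*(-1/717466) = -126872 + 1/717466 = -91026346351/717466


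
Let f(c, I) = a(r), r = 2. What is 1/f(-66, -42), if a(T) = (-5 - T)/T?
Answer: -2/7 ≈ -0.28571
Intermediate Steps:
a(T) = (-5 - T)/T
f(c, I) = -7/2 (f(c, I) = (-5 - 1*2)/2 = (-5 - 2)/2 = (½)*(-7) = -7/2)
1/f(-66, -42) = 1/(-7/2) = -2/7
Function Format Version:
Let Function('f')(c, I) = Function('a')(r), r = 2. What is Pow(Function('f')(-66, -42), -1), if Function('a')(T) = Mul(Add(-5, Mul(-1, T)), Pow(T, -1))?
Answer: Rational(-2, 7) ≈ -0.28571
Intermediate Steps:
Function('a')(T) = Mul(Pow(T, -1), Add(-5, Mul(-1, T)))
Function('f')(c, I) = Rational(-7, 2) (Function('f')(c, I) = Mul(Pow(2, -1), Add(-5, Mul(-1, 2))) = Mul(Rational(1, 2), Add(-5, -2)) = Mul(Rational(1, 2), -7) = Rational(-7, 2))
Pow(Function('f')(-66, -42), -1) = Pow(Rational(-7, 2), -1) = Rational(-2, 7)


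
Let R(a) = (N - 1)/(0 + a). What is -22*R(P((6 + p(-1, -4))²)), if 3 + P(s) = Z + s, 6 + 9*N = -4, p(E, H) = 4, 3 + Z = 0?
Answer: 209/423 ≈ 0.49409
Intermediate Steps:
Z = -3 (Z = -3 + 0 = -3)
N = -10/9 (N = -⅔ + (⅑)*(-4) = -⅔ - 4/9 = -10/9 ≈ -1.1111)
P(s) = -6 + s (P(s) = -3 + (-3 + s) = -6 + s)
R(a) = -19/(9*a) (R(a) = (-10/9 - 1)/(0 + a) = -19/(9*a))
-22*R(P((6 + p(-1, -4))²)) = -(-418)/(9*(-6 + (6 + 4)²)) = -(-418)/(9*(-6 + 10²)) = -(-418)/(9*(-6 + 100)) = -(-418)/(9*94) = -22*(-19/846) = 209/423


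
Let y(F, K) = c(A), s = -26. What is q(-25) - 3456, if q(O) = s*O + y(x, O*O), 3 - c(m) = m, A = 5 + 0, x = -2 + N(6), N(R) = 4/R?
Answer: -2808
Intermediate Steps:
x = -4/3 (x = -2 + 4/6 = -2 + 4*(⅙) = -2 + ⅔ = -4/3 ≈ -1.3333)
A = 5
c(m) = 3 - m
y(F, K) = -2 (y(F, K) = 3 - 1*5 = 3 - 5 = -2)
q(O) = -2 - 26*O (q(O) = -26*O - 2 = -2 - 26*O)
q(-25) - 3456 = (-2 - 26*(-25)) - 3456 = (-2 + 650) - 3456 = 648 - 3456 = -2808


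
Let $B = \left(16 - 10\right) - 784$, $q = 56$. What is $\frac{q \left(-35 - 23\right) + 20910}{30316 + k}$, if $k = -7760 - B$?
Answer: $\frac{8831}{11667} \approx 0.75692$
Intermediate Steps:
$B = -778$ ($B = 6 - 784 = -778$)
$k = -6982$ ($k = -7760 - -778 = -7760 + 778 = -6982$)
$\frac{q \left(-35 - 23\right) + 20910}{30316 + k} = \frac{56 \left(-35 - 23\right) + 20910}{30316 - 6982} = \frac{56 \left(-35 - 23\right) + 20910}{23334} = \left(56 \left(-35 - 23\right) + 20910\right) \frac{1}{23334} = \left(56 \left(-58\right) + 20910\right) \frac{1}{23334} = \left(-3248 + 20910\right) \frac{1}{23334} = 17662 \cdot \frac{1}{23334} = \frac{8831}{11667}$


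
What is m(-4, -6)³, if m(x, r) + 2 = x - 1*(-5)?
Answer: -1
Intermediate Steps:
m(x, r) = 3 + x (m(x, r) = -2 + (x - 1*(-5)) = -2 + (x + 5) = -2 + (5 + x) = 3 + x)
m(-4, -6)³ = (3 - 4)³ = (-1)³ = -1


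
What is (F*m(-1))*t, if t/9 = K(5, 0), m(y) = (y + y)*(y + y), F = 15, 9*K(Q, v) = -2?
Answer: -120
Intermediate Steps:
K(Q, v) = -2/9 (K(Q, v) = (⅑)*(-2) = -2/9)
m(y) = 4*y² (m(y) = (2*y)*(2*y) = 4*y²)
t = -2 (t = 9*(-2/9) = -2)
(F*m(-1))*t = (15*(4*(-1)²))*(-2) = (15*(4*1))*(-2) = (15*4)*(-2) = 60*(-2) = -120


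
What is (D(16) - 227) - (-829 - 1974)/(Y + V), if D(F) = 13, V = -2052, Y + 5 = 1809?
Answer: -55875/248 ≈ -225.30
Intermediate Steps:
Y = 1804 (Y = -5 + 1809 = 1804)
(D(16) - 227) - (-829 - 1974)/(Y + V) = (13 - 227) - (-829 - 1974)/(1804 - 2052) = -214 - (-2803)/(-248) = -214 - (-2803)*(-1)/248 = -214 - 1*2803/248 = -214 - 2803/248 = -55875/248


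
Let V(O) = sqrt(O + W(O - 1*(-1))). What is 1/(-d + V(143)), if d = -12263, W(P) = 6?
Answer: 12263/150381020 - sqrt(149)/150381020 ≈ 8.1465e-5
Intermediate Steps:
V(O) = sqrt(6 + O) (V(O) = sqrt(O + 6) = sqrt(6 + O))
1/(-d + V(143)) = 1/(-1*(-12263) + sqrt(6 + 143)) = 1/(12263 + sqrt(149))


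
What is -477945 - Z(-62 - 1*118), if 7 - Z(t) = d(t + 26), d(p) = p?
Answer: -478106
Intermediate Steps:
Z(t) = -19 - t (Z(t) = 7 - (t + 26) = 7 - (26 + t) = 7 + (-26 - t) = -19 - t)
-477945 - Z(-62 - 1*118) = -477945 - (-19 - (-62 - 1*118)) = -477945 - (-19 - (-62 - 118)) = -477945 - (-19 - 1*(-180)) = -477945 - (-19 + 180) = -477945 - 1*161 = -477945 - 161 = -478106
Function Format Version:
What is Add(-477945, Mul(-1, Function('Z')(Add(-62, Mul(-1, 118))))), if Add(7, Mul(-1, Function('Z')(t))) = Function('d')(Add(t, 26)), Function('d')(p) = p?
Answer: -478106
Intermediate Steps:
Function('Z')(t) = Add(-19, Mul(-1, t)) (Function('Z')(t) = Add(7, Mul(-1, Add(t, 26))) = Add(7, Mul(-1, Add(26, t))) = Add(7, Add(-26, Mul(-1, t))) = Add(-19, Mul(-1, t)))
Add(-477945, Mul(-1, Function('Z')(Add(-62, Mul(-1, 118))))) = Add(-477945, Mul(-1, Add(-19, Mul(-1, Add(-62, Mul(-1, 118)))))) = Add(-477945, Mul(-1, Add(-19, Mul(-1, Add(-62, -118))))) = Add(-477945, Mul(-1, Add(-19, Mul(-1, -180)))) = Add(-477945, Mul(-1, Add(-19, 180))) = Add(-477945, Mul(-1, 161)) = Add(-477945, -161) = -478106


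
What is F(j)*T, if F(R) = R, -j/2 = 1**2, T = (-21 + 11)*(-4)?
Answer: -80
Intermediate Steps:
T = 40 (T = -10*(-4) = 40)
j = -2 (j = -2*1**2 = -2*1 = -2)
F(j)*T = -2*40 = -80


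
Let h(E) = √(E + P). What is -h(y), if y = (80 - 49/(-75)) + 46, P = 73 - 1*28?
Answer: -√38622/15 ≈ -13.102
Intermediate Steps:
P = 45 (P = 73 - 28 = 45)
y = 9499/75 (y = (80 - 49*(-1/75)) + 46 = (80 + 49/75) + 46 = 6049/75 + 46 = 9499/75 ≈ 126.65)
h(E) = √(45 + E) (h(E) = √(E + 45) = √(45 + E))
-h(y) = -√(45 + 9499/75) = -√(12874/75) = -√38622/15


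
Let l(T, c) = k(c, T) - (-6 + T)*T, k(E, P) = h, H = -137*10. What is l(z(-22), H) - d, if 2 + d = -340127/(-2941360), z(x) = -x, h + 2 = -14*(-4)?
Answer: -870982687/2941360 ≈ -296.12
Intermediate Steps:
H = -1370
h = 54 (h = -2 - 14*(-4) = -2 + 56 = 54)
k(E, P) = 54
l(T, c) = 54 - T*(-6 + T) (l(T, c) = 54 - (-6 + T)*T = 54 - T*(-6 + T))
d = -5542593/2941360 (d = -2 - 340127/(-2941360) = -2 - 340127*(-1/2941360) = -2 + 340127/2941360 = -5542593/2941360 ≈ -1.8844)
l(z(-22), H) - d = (54 - (-1*(-22))² + 6*(-1*(-22))) - 1*(-5542593/2941360) = (54 - 1*22² + 6*22) + 5542593/2941360 = (54 - 1*484 + 132) + 5542593/2941360 = (54 - 484 + 132) + 5542593/2941360 = -298 + 5542593/2941360 = -870982687/2941360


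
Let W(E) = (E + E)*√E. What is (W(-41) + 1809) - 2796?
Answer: -987 - 82*I*√41 ≈ -987.0 - 525.06*I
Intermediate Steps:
W(E) = 2*E^(3/2) (W(E) = (2*E)*√E = 2*E^(3/2))
(W(-41) + 1809) - 2796 = (2*(-41)^(3/2) + 1809) - 2796 = (2*(-41*I*√41) + 1809) - 2796 = (-82*I*√41 + 1809) - 2796 = (1809 - 82*I*√41) - 2796 = -987 - 82*I*√41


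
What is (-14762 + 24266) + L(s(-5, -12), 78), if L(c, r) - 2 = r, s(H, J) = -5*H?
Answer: 9584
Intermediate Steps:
L(c, r) = 2 + r
(-14762 + 24266) + L(s(-5, -12), 78) = (-14762 + 24266) + (2 + 78) = 9504 + 80 = 9584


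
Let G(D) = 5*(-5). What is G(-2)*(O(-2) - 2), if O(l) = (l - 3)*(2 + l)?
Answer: 50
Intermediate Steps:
O(l) = (-3 + l)*(2 + l)
G(D) = -25
G(-2)*(O(-2) - 2) = -25*((-6 + (-2)² - 1*(-2)) - 2) = -25*((-6 + 4 + 2) - 2) = -25*(0 - 2) = -25*(-2) = 50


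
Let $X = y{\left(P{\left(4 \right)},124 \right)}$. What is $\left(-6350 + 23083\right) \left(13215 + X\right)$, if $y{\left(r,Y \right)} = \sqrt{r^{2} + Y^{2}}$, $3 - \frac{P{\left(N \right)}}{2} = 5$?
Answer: $221126595 + 66932 \sqrt{962} \approx 2.232 \cdot 10^{8}$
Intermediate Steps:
$P{\left(N \right)} = -4$ ($P{\left(N \right)} = 6 - 10 = -4$)
$y{\left(r,Y \right)} = \sqrt{Y^{2} + r^{2}}$
$X = 4 \sqrt{962}$ ($X = \sqrt{124^{2} + \left(-4\right)^{2}} = \sqrt{15376 + 16} = \sqrt{15392} = 4 \sqrt{962} \approx 124.06$)
$\left(-6350 + 23083\right) \left(13215 + X\right) = \left(-6350 + 23083\right) \left(13215 + 4 \sqrt{962}\right) = 16733 \left(13215 + 4 \sqrt{962}\right) = 221126595 + 66932 \sqrt{962}$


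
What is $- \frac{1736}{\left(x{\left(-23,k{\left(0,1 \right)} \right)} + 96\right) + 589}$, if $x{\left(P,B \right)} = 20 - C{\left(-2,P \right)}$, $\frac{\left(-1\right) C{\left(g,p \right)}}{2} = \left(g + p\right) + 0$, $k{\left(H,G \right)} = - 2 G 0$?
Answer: $- \frac{1736}{655} \approx -2.6504$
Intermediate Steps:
$k{\left(H,G \right)} = 0$
$C{\left(g,p \right)} = - 2 g - 2 p$ ($C{\left(g,p \right)} = - 2 \left(\left(g + p\right) + 0\right) = - 2 \left(g + p\right) = - 2 g - 2 p$)
$x{\left(P,B \right)} = 16 + 2 P$ ($x{\left(P,B \right)} = 20 - \left(\left(-2\right) \left(-2\right) - 2 P\right) = 20 - \left(4 - 2 P\right) = 20 + \left(-4 + 2 P\right) = 16 + 2 P$)
$- \frac{1736}{\left(x{\left(-23,k{\left(0,1 \right)} \right)} + 96\right) + 589} = - \frac{1736}{\left(\left(16 + 2 \left(-23\right)\right) + 96\right) + 589} = - \frac{1736}{\left(\left(16 - 46\right) + 96\right) + 589} = - \frac{1736}{\left(-30 + 96\right) + 589} = - \frac{1736}{66 + 589} = - \frac{1736}{655}$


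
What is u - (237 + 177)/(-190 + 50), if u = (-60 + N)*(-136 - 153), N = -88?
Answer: 2994247/70 ≈ 42775.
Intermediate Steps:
u = 42772 (u = (-60 - 88)*(-136 - 153) = -148*(-289) = 42772)
u - (237 + 177)/(-190 + 50) = 42772 - (237 + 177)/(-190 + 50) = 42772 - 414/(-140) = 42772 - 414*(-1)/140 = 42772 - 1*(-207/70) = 42772 + 207/70 = 2994247/70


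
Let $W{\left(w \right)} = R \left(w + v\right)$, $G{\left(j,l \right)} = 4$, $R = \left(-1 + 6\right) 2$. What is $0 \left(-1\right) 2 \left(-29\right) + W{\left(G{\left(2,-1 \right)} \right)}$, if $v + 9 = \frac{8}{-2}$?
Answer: $-90$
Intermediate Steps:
$R = 10$ ($R = 5 \cdot 2 = 10$)
$v = -13$ ($v = -9 + \frac{8}{-2} = -9 + 8 \left(- \frac{1}{2}\right) = -9 - 4 = -13$)
$W{\left(w \right)} = -130 + 10 w$ ($W{\left(w \right)} = 10 \left(w - 13\right) = 10 \left(-13 + w\right) = -130 + 10 w$)
$0 \left(-1\right) 2 \left(-29\right) + W{\left(G{\left(2,-1 \right)} \right)} = 0 \left(-1\right) 2 \left(-29\right) + \left(-130 + 10 \cdot 4\right) = 0 \cdot 2 \left(-29\right) + \left(-130 + 40\right) = 0 \left(-29\right) - 90 = 0 - 90 = -90$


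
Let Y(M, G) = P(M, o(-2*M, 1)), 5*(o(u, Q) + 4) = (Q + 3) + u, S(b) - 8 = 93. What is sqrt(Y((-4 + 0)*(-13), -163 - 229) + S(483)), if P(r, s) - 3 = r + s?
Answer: 2*sqrt(33) ≈ 11.489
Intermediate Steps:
S(b) = 101 (S(b) = 8 + 93 = 101)
o(u, Q) = -17/5 + Q/5 + u/5 (o(u, Q) = -4 + ((Q + 3) + u)/5 = -4 + ((3 + Q) + u)/5 = -4 + (3 + Q + u)/5 = -4 + (3/5 + Q/5 + u/5) = -17/5 + Q/5 + u/5)
P(r, s) = 3 + r + s (P(r, s) = 3 + (r + s) = 3 + r + s)
Y(M, G) = -1/5 + 3*M/5 (Y(M, G) = 3 + M + (-17/5 + (1/5)*1 + (-2*M)/5) = 3 + M + (-17/5 + 1/5 - 2*M/5) = 3 + M + (-16/5 - 2*M/5) = -1/5 + 3*M/5)
sqrt(Y((-4 + 0)*(-13), -163 - 229) + S(483)) = sqrt((-1/5 + 3*((-4 + 0)*(-13))/5) + 101) = sqrt((-1/5 + 3*(-4*(-13))/5) + 101) = sqrt((-1/5 + (3/5)*52) + 101) = sqrt((-1/5 + 156/5) + 101) = sqrt(31 + 101) = sqrt(132) = 2*sqrt(33)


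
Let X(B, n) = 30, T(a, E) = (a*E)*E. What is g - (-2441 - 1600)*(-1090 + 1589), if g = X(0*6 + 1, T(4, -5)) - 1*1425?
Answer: 2015064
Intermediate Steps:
T(a, E) = a*E² (T(a, E) = (E*a)*E = a*E²)
g = -1395 (g = 30 - 1*1425 = 30 - 1425 = -1395)
g - (-2441 - 1600)*(-1090 + 1589) = -1395 - (-2441 - 1600)*(-1090 + 1589) = -1395 - (-4041)*499 = -1395 - 1*(-2016459) = -1395 + 2016459 = 2015064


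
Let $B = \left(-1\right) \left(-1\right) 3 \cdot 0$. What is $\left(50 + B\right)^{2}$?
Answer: $2500$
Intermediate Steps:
$B = 0$ ($B = 1 \cdot 3 \cdot 0 = 3 \cdot 0 = 0$)
$\left(50 + B\right)^{2} = \left(50 + 0\right)^{2} = 50^{2} = 2500$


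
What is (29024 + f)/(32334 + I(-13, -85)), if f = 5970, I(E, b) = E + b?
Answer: 17497/16118 ≈ 1.0856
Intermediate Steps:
(29024 + f)/(32334 + I(-13, -85)) = (29024 + 5970)/(32334 + (-13 - 85)) = 34994/(32334 - 98) = 34994/32236 = 34994*(1/32236) = 17497/16118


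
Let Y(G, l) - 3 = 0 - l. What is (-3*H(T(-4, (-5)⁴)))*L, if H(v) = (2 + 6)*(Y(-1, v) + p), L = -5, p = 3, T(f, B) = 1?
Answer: 600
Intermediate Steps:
Y(G, l) = 3 - l (Y(G, l) = 3 + (0 - l) = 3 - l)
H(v) = 48 - 8*v (H(v) = (2 + 6)*((3 - v) + 3) = 8*(6 - v) = 48 - 8*v)
(-3*H(T(-4, (-5)⁴)))*L = -3*(48 - 8*1)*(-5) = -3*(48 - 8)*(-5) = -3*40*(-5) = -120*(-5) = 600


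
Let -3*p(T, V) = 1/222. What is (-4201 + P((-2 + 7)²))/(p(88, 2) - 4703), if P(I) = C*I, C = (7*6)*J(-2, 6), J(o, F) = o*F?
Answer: 11189466/3132199 ≈ 3.5724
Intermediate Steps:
J(o, F) = F*o
p(T, V) = -1/666 (p(T, V) = -⅓/222 = -⅓*1/222 = -1/666)
C = -504 (C = (7*6)*(6*(-2)) = 42*(-12) = -504)
P(I) = -504*I
(-4201 + P((-2 + 7)²))/(p(88, 2) - 4703) = (-4201 - 504*(-2 + 7)²)/(-1/666 - 4703) = (-4201 - 504*5²)/(-3132199/666) = (-4201 - 504*25)*(-666/3132199) = (-4201 - 12600)*(-666/3132199) = -16801*(-666/3132199) = 11189466/3132199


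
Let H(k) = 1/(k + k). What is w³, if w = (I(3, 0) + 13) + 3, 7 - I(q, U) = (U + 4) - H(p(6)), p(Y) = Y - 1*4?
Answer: 456533/64 ≈ 7133.3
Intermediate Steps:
p(Y) = -4 + Y (p(Y) = Y - 4 = -4 + Y)
H(k) = 1/(2*k)
I(q, U) = 13/4 - U (I(q, U) = 7 - ((U + 4) - 1/(2*(-4 + 6))) = 7 - ((4 + U) - 1/(2*2)) = 7 - ((4 + U) - 1*¼) = 7 - ((4 + U) - ¼) = 7 - (15/4 + U) = 7 + (-15/4 - U) = 13/4 - U)
w = 77/4 (w = ((13/4 - 1*0) + 13) + 3 = ((13/4 + 0) + 13) + 3 = (13/4 + 13) + 3 = 65/4 + 3 = 77/4 ≈ 19.250)
w³ = (77/4)³ = 456533/64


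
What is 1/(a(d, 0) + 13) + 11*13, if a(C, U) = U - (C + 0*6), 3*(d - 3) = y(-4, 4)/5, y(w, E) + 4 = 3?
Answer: 21608/151 ≈ 143.10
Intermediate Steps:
y(w, E) = -1 (y(w, E) = -4 + 3 = -1)
d = 44/15 (d = 3 + (-1/5)/3 = 3 + (-1*⅕)/3 = 3 + (⅓)*(-⅕) = 3 - 1/15 = 44/15 ≈ 2.9333)
a(C, U) = U - C (a(C, U) = U - (C + 0) = U - C)
1/(a(d, 0) + 13) + 11*13 = 1/((0 - 1*44/15) + 13) + 11*13 = 1/((0 - 44/15) + 13) + 143 = 1/(-44/15 + 13) + 143 = 1/(151/15) + 143 = 15/151 + 143 = 21608/151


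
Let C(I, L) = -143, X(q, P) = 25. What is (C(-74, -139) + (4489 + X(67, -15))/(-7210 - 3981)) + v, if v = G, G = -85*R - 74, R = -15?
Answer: 11835564/11191 ≈ 1057.6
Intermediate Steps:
G = 1201 (G = -85*(-15) - 74 = 1275 - 74 = 1201)
v = 1201
(C(-74, -139) + (4489 + X(67, -15))/(-7210 - 3981)) + v = (-143 + (4489 + 25)/(-7210 - 3981)) + 1201 = (-143 + 4514/(-11191)) + 1201 = (-143 + 4514*(-1/11191)) + 1201 = (-143 - 4514/11191) + 1201 = -1604827/11191 + 1201 = 11835564/11191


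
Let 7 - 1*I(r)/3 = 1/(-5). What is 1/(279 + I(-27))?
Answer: 5/1503 ≈ 0.0033267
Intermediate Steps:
I(r) = 108/5 (I(r) = 21 - 3/(-5) = 21 - 3*(-⅕) = 21 + ⅗ = 108/5)
1/(279 + I(-27)) = 1/(279 + 108/5) = 1/(1503/5) = 5/1503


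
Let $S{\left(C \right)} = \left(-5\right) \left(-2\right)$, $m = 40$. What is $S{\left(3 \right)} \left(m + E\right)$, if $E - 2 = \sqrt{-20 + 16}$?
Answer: $420 + 20 i \approx 420.0 + 20.0 i$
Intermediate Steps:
$S{\left(C \right)} = 10$
$E = 2 + 2 i$ ($E = 2 + \sqrt{-20 + 16} = 2 + \sqrt{-4} = 2 + 2 i \approx 2.0 + 2.0 i$)
$S{\left(3 \right)} \left(m + E\right) = 10 \left(40 + \left(2 + 2 i\right)\right) = 10 \left(42 + 2 i\right) = 420 + 20 i$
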